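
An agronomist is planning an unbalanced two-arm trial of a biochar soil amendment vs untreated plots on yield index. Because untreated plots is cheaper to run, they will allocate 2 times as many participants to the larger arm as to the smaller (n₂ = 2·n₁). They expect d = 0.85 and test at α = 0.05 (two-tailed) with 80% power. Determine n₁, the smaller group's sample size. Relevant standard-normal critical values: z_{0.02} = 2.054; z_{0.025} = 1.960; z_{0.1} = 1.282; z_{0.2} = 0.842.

n₁ = 17

With allocation ratio k = n₂/n₁ = 2, Var(x̄₁−x̄₂) = σ²(1/n₁ + 1/(k·n₁)) = σ²·(k+1)/(k·n₁).
So n₁ = (1 + 1/k)·((z_{α/2} + z_β)/d)² = 1.500 × (2.802/0.85)².
n₁ = 1.500 × 10.87 = 16.3.
Round up: n₁ = 17, giving n₂ = 2 × 17 = 34.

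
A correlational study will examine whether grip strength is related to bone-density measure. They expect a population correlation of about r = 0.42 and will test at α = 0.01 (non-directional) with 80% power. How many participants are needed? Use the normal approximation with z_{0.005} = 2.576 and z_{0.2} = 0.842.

Fisher's z: C = ½·ln((1+r)/(1−r)) = ½·ln(2.4483) = 0.4477.
n = ((z_{α/2} + z_β)/C)² + 3.
(2.576 + 0.842) / 0.4477 = 3.418 / 0.4477 = 7.635.
n = 7.635² + 3 = 58.29 + 3 = 61.3.
Round up.

n = 62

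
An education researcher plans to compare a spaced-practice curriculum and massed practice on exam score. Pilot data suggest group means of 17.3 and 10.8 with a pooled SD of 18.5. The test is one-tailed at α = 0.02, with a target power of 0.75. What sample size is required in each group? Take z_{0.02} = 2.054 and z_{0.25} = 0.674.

Cohen's d = |M₁ − M₂| / SD_pooled = |17.3 − 10.8| / 18.5 = 6.5 / 18.5 = 0.351.
For two independent groups with equal n: n = 2·((z_{α} + z_β) / d)².
z_{α} + z_β = 2.054 + 0.674 = 2.728.
n = 2 × (2.728 / 0.351)² = 2 × 7.772² = 2 × 60.41 = 120.8.
Round up to the next whole participant.

n = 121 per group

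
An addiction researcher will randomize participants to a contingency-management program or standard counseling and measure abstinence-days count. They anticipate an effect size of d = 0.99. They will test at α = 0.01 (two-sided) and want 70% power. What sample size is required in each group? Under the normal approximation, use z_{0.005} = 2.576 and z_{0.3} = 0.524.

For two independent groups with equal n: n = 2·((z_{α/2} + z_β) / d)².
z_{α/2} + z_β = 2.576 + 0.524 = 3.100.
n = 2 × (3.100 / 0.99)² = 2 × 3.131² = 2 × 9.81 = 19.6.
Round up to the next whole participant.

n = 20 per group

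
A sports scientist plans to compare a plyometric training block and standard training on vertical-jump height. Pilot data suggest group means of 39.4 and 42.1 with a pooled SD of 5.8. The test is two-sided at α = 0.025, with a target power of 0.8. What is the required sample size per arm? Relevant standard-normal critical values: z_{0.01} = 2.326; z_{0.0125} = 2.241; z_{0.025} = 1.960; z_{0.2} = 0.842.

n = 88 per group

Cohen's d = |M₁ − M₂| / SD_pooled = |39.4 − 42.1| / 5.8 = 2.7 / 5.8 = 0.466.
For two independent groups with equal n: n = 2·((z_{α/2} + z_β) / d)².
z_{α/2} + z_β = 2.241 + 0.842 = 3.083.
n = 2 × (3.083 / 0.466)² = 2 × 6.616² = 2 × 43.77 = 87.5.
Round up to the next whole participant.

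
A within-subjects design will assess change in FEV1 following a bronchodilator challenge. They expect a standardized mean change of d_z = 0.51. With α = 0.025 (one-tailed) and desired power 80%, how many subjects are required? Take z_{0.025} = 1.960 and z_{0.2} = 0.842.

n = 31 pairs

For a paired (one-sample on differences) test: n = ((z_{α} + z_β) / d)².
z_{α} + z_β = 1.960 + 0.842 = 2.802.
n = (2.802 / 0.51)² = 5.494² = 30.19.
Round up.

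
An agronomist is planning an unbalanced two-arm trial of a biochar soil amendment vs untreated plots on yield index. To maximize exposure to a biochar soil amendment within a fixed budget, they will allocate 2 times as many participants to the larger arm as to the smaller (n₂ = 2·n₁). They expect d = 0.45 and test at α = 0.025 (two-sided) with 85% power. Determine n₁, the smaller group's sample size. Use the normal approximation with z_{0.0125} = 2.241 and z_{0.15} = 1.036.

n₁ = 80

With allocation ratio k = n₂/n₁ = 2, Var(x̄₁−x̄₂) = σ²(1/n₁ + 1/(k·n₁)) = σ²·(k+1)/(k·n₁).
So n₁ = (1 + 1/k)·((z_{α/2} + z_β)/d)² = 1.500 × (3.277/0.45)².
n₁ = 1.500 × 53.03 = 79.5.
Round up: n₁ = 80, giving n₂ = 2 × 80 = 160.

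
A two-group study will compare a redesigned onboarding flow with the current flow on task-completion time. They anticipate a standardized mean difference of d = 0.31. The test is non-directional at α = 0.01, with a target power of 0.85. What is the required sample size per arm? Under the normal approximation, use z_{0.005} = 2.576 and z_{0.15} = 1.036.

For two independent groups with equal n: n = 2·((z_{α/2} + z_β) / d)².
z_{α/2} + z_β = 2.576 + 1.036 = 3.612.
n = 2 × (3.612 / 0.31)² = 2 × 11.652² = 2 × 135.76 = 271.5.
Round up to the next whole participant.

n = 272 per group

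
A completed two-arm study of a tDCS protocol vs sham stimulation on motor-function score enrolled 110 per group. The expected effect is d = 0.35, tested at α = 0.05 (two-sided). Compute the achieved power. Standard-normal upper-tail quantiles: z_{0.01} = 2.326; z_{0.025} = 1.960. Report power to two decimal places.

power ≈ 0.74

For two equal groups, power = Φ(d·√(n/2) − z_{α/2}).
d·√(n/2) = 0.35 × √(110/2) = 0.35 × 7.416 = 2.596.
z_β = 2.596 − 1.960 = 0.636.
Power = Φ(0.636) = 0.738.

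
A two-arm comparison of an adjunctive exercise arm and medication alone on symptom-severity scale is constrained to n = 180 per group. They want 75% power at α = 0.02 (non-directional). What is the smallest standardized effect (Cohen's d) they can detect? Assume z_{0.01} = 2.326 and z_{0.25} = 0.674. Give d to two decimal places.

For two independent groups of n = 180 each: d_min = (z_{α/2} + z_β)·√(2/n).
z-sum = 2.326 + 0.674 = 3.000.
d_min = 3.000 × √(2/180) = 3.000 × 0.1054 = 0.316.

d_min ≈ 0.32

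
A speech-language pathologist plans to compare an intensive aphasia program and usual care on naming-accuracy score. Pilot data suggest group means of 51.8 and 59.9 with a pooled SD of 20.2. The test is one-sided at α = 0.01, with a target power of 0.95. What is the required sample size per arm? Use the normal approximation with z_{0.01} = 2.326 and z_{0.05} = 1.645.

Cohen's d = |M₁ − M₂| / SD_pooled = |51.8 − 59.9| / 20.2 = 8.1 / 20.2 = 0.401.
For two independent groups with equal n: n = 2·((z_{α} + z_β) / d)².
z_{α} + z_β = 2.326 + 1.645 = 3.971.
n = 2 × (3.971 / 0.401)² = 2 × 9.903² = 2 × 98.06 = 196.1.
Round up to the next whole participant.

n = 197 per group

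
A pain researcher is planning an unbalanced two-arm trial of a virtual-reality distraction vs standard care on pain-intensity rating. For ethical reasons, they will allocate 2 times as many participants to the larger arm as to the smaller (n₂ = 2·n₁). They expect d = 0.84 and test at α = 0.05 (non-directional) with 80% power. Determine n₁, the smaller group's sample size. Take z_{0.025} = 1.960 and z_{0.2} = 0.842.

n₁ = 17

With allocation ratio k = n₂/n₁ = 2, Var(x̄₁−x̄₂) = σ²(1/n₁ + 1/(k·n₁)) = σ²·(k+1)/(k·n₁).
So n₁ = (1 + 1/k)·((z_{α/2} + z_β)/d)² = 1.500 × (2.802/0.84)².
n₁ = 1.500 × 11.13 = 16.7.
Round up: n₁ = 17, giving n₂ = 2 × 17 = 34.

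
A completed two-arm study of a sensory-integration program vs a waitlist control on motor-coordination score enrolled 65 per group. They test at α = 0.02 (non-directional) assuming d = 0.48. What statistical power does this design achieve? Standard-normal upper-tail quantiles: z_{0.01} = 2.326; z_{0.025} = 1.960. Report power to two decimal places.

power ≈ 0.66

For two equal groups, power = Φ(d·√(n/2) − z_{α/2}).
d·√(n/2) = 0.48 × √(65/2) = 0.48 × 5.701 = 2.736.
z_β = 2.736 − 2.326 = 0.410.
Power = Φ(0.410) = 0.659.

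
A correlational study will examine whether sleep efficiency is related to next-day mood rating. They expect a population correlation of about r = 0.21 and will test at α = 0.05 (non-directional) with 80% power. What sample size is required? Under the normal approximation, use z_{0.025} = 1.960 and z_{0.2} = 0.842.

n = 176

Fisher's z: C = ½·ln((1+r)/(1−r)) = ½·ln(1.5316) = 0.2132.
n = ((z_{α/2} + z_β)/C)² + 3.
(1.960 + 0.842) / 0.2132 = 2.802 / 0.2132 = 13.143.
n = 13.143² + 3 = 172.73 + 3 = 175.7.
Round up.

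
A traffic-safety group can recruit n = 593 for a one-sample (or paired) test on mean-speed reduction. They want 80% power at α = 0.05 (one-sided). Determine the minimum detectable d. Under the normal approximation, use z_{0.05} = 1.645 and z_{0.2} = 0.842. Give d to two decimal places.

d_min ≈ 0.10

For a single sample (or paired design) of n = 593: d_min = (z_{α} + z_β)/√n.
z-sum = 1.645 + 0.842 = 2.487.
d_min = 2.487 / √593 = 2.487 / 24.352 = 0.102.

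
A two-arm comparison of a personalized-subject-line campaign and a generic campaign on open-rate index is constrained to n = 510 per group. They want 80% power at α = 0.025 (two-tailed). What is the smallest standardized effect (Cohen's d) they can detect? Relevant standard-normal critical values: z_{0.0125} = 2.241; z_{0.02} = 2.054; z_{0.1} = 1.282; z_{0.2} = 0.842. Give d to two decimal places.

For two independent groups of n = 510 each: d_min = (z_{α/2} + z_β)·√(2/n).
z-sum = 2.241 + 0.842 = 3.083.
d_min = 3.083 × √(2/510) = 3.083 × 0.0626 = 0.193.

d_min ≈ 0.19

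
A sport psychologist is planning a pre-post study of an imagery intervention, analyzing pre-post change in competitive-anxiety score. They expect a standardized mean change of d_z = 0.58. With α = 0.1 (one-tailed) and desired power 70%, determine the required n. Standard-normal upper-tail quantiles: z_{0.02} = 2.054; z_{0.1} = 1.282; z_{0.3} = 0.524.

n = 10 pairs

For a paired (one-sample on differences) test: n = ((z_{α} + z_β) / d)².
z_{α} + z_β = 1.282 + 0.524 = 1.806.
n = (1.806 / 0.58)² = 3.114² = 9.70.
Round up.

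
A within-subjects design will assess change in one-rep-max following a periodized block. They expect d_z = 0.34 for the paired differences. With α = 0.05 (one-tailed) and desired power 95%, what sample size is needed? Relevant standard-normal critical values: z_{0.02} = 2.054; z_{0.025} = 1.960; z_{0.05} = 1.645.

n = 94 pairs

For a paired (one-sample on differences) test: n = ((z_{α} + z_β) / d)².
z_{α} + z_β = 1.645 + 1.645 = 3.290.
n = (3.290 / 0.34)² = 9.676² = 93.63.
Round up.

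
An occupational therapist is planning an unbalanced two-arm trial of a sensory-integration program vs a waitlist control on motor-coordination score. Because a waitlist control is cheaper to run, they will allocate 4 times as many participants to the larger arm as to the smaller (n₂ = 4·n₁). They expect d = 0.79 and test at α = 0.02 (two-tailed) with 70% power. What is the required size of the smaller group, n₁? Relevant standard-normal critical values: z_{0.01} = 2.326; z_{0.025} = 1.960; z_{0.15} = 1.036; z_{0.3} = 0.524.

n₁ = 17

With allocation ratio k = n₂/n₁ = 4, Var(x̄₁−x̄₂) = σ²(1/n₁ + 1/(k·n₁)) = σ²·(k+1)/(k·n₁).
So n₁ = (1 + 1/k)·((z_{α/2} + z_β)/d)² = 1.250 × (2.850/0.79)².
n₁ = 1.250 × 13.01 = 16.3.
Round up: n₁ = 17, giving n₂ = 4 × 17 = 68.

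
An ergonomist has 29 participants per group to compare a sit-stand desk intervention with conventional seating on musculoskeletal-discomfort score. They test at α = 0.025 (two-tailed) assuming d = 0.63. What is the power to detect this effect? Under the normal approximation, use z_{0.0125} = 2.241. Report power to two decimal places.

power ≈ 0.56

For two equal groups, power = Φ(d·√(n/2) − z_{α/2}).
d·√(n/2) = 0.63 × √(29/2) = 0.63 × 3.808 = 2.399.
z_β = 2.399 − 2.241 = 0.158.
Power = Φ(0.158) = 0.563.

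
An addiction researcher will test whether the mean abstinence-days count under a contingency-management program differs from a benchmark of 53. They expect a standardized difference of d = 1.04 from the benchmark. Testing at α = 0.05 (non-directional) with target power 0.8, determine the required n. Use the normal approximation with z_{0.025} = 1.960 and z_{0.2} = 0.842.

For a one-sample test: n = ((z_{α/2} + z_β) / d)².
z_{α/2} + z_β = 1.960 + 0.842 = 2.802.
n = (2.802 / 1.04)² = 2.694² = 7.26.
Round up.

n = 8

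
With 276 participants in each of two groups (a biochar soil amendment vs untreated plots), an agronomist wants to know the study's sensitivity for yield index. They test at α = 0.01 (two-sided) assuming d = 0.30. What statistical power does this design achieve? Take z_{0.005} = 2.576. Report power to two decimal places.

For two equal groups, power = Φ(d·√(n/2) − z_{α/2}).
d·√(n/2) = 0.30 × √(276/2) = 0.30 × 11.747 = 3.524.
z_β = 3.524 − 2.576 = 0.948.
Power = Φ(0.948) = 0.828.

power ≈ 0.83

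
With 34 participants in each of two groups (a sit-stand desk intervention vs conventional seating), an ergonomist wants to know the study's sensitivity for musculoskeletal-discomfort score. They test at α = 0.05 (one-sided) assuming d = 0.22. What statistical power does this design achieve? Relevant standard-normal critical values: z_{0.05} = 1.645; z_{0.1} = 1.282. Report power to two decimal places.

For two equal groups, power = Φ(d·√(n/2) − z_{α}).
d·√(n/2) = 0.22 × √(34/2) = 0.22 × 4.123 = 0.907.
z_β = 0.907 − 1.645 = -0.738.
Power = Φ(-0.738) = 0.230.

power ≈ 0.23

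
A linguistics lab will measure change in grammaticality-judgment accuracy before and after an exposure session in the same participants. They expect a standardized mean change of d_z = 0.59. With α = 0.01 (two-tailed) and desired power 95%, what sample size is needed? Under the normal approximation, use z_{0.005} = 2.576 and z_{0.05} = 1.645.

For a paired (one-sample on differences) test: n = ((z_{α/2} + z_β) / d)².
z_{α/2} + z_β = 2.576 + 1.645 = 4.221.
n = (4.221 / 0.59)² = 7.154² = 51.18.
Round up.

n = 52 pairs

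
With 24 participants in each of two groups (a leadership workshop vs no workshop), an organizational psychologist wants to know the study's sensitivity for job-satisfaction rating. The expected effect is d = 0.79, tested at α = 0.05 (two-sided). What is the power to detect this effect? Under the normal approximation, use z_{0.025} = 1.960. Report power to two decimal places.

power ≈ 0.78

For two equal groups, power = Φ(d·√(n/2) − z_{α/2}).
d·√(n/2) = 0.79 × √(24/2) = 0.79 × 3.464 = 2.737.
z_β = 2.737 − 1.960 = 0.777.
Power = Φ(0.777) = 0.781.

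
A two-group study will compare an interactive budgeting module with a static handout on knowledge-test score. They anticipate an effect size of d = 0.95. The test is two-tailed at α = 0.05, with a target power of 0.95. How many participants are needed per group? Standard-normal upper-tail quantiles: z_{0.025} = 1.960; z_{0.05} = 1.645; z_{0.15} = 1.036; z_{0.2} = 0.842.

n = 29 per group

For two independent groups with equal n: n = 2·((z_{α/2} + z_β) / d)².
z_{α/2} + z_β = 1.960 + 1.645 = 3.605.
n = 2 × (3.605 / 0.95)² = 2 × 3.795² = 2 × 14.40 = 28.8.
Round up to the next whole participant.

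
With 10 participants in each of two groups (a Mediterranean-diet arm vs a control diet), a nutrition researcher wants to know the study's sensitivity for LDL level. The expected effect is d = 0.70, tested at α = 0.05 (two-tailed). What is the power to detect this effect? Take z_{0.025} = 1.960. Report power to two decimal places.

For two equal groups, power = Φ(d·√(n/2) − z_{α/2}).
d·√(n/2) = 0.70 × √(10/2) = 0.70 × 2.236 = 1.565.
z_β = 1.565 − 1.960 = -0.395.
Power = Φ(-0.395) = 0.347.

power ≈ 0.35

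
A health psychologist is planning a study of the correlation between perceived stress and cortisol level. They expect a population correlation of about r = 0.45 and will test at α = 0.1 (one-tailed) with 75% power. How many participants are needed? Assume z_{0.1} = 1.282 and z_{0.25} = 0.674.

Fisher's z: C = ½·ln((1+r)/(1−r)) = ½·ln(2.6364) = 0.4847.
n = ((z_{α} + z_β)/C)² + 3.
(1.282 + 0.674) / 0.4847 = 1.956 / 0.4847 = 4.035.
n = 4.035² + 3 = 16.29 + 3 = 19.3.
Round up.

n = 20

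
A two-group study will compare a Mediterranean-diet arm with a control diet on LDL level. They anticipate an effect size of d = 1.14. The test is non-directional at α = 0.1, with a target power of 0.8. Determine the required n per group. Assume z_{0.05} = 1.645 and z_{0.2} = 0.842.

n = 10 per group

For two independent groups with equal n: n = 2·((z_{α/2} + z_β) / d)².
z_{α/2} + z_β = 1.645 + 0.842 = 2.487.
n = 2 × (2.487 / 1.14)² = 2 × 2.182² = 2 × 4.76 = 9.5.
Round up to the next whole participant.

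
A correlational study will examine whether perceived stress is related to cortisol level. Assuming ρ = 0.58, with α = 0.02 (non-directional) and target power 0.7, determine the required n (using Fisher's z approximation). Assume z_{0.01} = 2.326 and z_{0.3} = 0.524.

n = 22

Fisher's z: C = ½·ln((1+r)/(1−r)) = ½·ln(3.7619) = 0.6625.
n = ((z_{α/2} + z_β)/C)² + 3.
(2.326 + 0.524) / 0.6625 = 2.850 / 0.6625 = 4.302.
n = 4.302² + 3 = 18.51 + 3 = 21.5.
Round up.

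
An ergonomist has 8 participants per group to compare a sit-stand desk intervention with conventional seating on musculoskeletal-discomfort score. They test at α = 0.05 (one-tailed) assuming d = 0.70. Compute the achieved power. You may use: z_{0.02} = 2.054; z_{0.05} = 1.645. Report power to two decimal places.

power ≈ 0.40

For two equal groups, power = Φ(d·√(n/2) − z_{α}).
d·√(n/2) = 0.70 × √(8/2) = 0.70 × 2.000 = 1.400.
z_β = 1.400 − 1.645 = -0.245.
Power = Φ(-0.245) = 0.403.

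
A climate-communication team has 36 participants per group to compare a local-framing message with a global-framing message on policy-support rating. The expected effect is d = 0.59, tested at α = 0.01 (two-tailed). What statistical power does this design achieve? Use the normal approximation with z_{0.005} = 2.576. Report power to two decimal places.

For two equal groups, power = Φ(d·√(n/2) − z_{α/2}).
d·√(n/2) = 0.59 × √(36/2) = 0.59 × 4.243 = 2.503.
z_β = 2.503 − 2.576 = -0.073.
Power = Φ(-0.073) = 0.471.

power ≈ 0.47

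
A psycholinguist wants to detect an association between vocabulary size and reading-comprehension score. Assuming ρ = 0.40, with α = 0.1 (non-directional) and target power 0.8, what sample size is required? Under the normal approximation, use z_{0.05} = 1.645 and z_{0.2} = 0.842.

Fisher's z: C = ½·ln((1+r)/(1−r)) = ½·ln(2.3333) = 0.4236.
n = ((z_{α/2} + z_β)/C)² + 3.
(1.645 + 0.842) / 0.4236 = 2.487 / 0.4236 = 5.871.
n = 5.871² + 3 = 34.47 + 3 = 37.5.
Round up.

n = 38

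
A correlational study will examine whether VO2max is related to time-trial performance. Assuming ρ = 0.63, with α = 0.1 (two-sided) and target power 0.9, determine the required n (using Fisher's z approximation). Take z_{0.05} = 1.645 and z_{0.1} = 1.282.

Fisher's z: C = ½·ln((1+r)/(1−r)) = ½·ln(4.4054) = 0.7414.
n = ((z_{α/2} + z_β)/C)² + 3.
(1.645 + 1.282) / 0.7414 = 2.927 / 0.7414 = 3.948.
n = 3.948² + 3 = 15.59 + 3 = 18.6.
Round up.

n = 19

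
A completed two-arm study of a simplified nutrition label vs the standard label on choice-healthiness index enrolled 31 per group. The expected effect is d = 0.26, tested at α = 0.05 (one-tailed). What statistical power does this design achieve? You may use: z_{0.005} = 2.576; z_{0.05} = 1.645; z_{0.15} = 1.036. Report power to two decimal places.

power ≈ 0.27

For two equal groups, power = Φ(d·√(n/2) − z_{α}).
d·√(n/2) = 0.26 × √(31/2) = 0.26 × 3.937 = 1.024.
z_β = 1.024 − 1.645 = -0.621.
Power = Φ(-0.621) = 0.267.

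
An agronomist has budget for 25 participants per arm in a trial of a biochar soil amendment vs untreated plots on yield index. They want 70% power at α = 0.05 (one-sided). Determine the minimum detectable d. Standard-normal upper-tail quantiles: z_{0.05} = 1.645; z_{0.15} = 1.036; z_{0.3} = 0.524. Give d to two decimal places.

d_min ≈ 0.61

For two independent groups of n = 25 each: d_min = (z_{α} + z_β)·√(2/n).
z-sum = 1.645 + 0.524 = 2.169.
d_min = 2.169 × √(2/25) = 2.169 × 0.2828 = 0.613.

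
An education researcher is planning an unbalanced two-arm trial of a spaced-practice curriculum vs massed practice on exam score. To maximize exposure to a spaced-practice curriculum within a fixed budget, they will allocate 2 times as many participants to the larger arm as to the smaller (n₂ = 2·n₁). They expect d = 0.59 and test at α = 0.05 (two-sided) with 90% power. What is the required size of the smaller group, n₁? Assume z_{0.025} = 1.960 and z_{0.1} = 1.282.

n₁ = 46

With allocation ratio k = n₂/n₁ = 2, Var(x̄₁−x̄₂) = σ²(1/n₁ + 1/(k·n₁)) = σ²·(k+1)/(k·n₁).
So n₁ = (1 + 1/k)·((z_{α/2} + z_β)/d)² = 1.500 × (3.242/0.59)².
n₁ = 1.500 × 30.19 = 45.3.
Round up: n₁ = 46, giving n₂ = 2 × 46 = 92.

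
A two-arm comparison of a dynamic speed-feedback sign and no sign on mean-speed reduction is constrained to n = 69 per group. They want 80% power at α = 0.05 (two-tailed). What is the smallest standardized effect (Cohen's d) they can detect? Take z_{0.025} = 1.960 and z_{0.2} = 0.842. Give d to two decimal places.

d_min ≈ 0.48

For two independent groups of n = 69 each: d_min = (z_{α/2} + z_β)·√(2/n).
z-sum = 1.960 + 0.842 = 2.802.
d_min = 2.802 × √(2/69) = 2.802 × 0.1703 = 0.477.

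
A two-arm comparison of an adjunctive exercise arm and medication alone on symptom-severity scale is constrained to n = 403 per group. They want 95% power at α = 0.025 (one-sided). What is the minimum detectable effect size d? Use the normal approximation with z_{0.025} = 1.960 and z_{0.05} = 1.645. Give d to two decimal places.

d_min ≈ 0.25

For two independent groups of n = 403 each: d_min = (z_{α} + z_β)·√(2/n).
z-sum = 1.960 + 1.645 = 3.605.
d_min = 3.605 × √(2/403) = 3.605 × 0.0704 = 0.254.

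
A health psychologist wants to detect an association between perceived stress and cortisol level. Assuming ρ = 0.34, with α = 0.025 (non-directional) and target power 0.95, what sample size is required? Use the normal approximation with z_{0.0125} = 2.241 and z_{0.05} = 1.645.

Fisher's z: C = ½·ln((1+r)/(1−r)) = ½·ln(2.0303) = 0.3541.
n = ((z_{α/2} + z_β)/C)² + 3.
(2.241 + 1.645) / 0.3541 = 3.886 / 0.3541 = 10.974.
n = 10.974² + 3 = 120.44 + 3 = 123.4.
Round up.

n = 124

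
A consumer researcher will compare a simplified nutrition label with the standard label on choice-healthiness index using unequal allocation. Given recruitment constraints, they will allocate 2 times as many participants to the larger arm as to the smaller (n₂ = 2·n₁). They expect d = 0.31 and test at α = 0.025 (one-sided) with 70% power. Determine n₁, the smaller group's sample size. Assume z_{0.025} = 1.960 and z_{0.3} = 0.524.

n₁ = 97

With allocation ratio k = n₂/n₁ = 2, Var(x̄₁−x̄₂) = σ²(1/n₁ + 1/(k·n₁)) = σ²·(k+1)/(k·n₁).
So n₁ = (1 + 1/k)·((z_{α} + z_β)/d)² = 1.500 × (2.484/0.31)².
n₁ = 1.500 × 64.21 = 96.3.
Round up: n₁ = 97, giving n₂ = 2 × 97 = 194.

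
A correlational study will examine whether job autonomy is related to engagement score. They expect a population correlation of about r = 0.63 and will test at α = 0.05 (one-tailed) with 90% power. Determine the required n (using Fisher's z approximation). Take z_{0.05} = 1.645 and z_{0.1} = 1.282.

n = 19

Fisher's z: C = ½·ln((1+r)/(1−r)) = ½·ln(4.4054) = 0.7414.
n = ((z_{α} + z_β)/C)² + 3.
(1.645 + 1.282) / 0.7414 = 2.927 / 0.7414 = 3.948.
n = 3.948² + 3 = 15.59 + 3 = 18.6.
Round up.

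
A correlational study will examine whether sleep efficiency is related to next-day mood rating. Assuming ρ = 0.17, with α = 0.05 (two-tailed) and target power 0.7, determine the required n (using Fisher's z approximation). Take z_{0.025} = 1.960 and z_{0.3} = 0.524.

Fisher's z: C = ½·ln((1+r)/(1−r)) = ½·ln(1.4096) = 0.1717.
n = ((z_{α/2} + z_β)/C)² + 3.
(1.960 + 0.524) / 0.1717 = 2.484 / 0.1717 = 14.467.
n = 14.467² + 3 = 209.30 + 3 = 212.3.
Round up.

n = 213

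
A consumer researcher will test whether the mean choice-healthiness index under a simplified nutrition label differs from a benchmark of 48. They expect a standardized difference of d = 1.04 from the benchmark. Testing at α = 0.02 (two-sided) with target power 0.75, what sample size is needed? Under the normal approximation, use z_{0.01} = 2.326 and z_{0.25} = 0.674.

For a one-sample test: n = ((z_{α/2} + z_β) / d)².
z_{α/2} + z_β = 2.326 + 0.674 = 3.000.
n = (3.000 / 1.04)² = 2.885² = 8.32.
Round up.

n = 9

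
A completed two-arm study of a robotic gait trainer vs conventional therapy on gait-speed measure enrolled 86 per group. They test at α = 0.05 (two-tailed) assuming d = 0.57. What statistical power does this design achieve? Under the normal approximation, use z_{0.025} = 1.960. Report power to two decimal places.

For two equal groups, power = Φ(d·√(n/2) − z_{α/2}).
d·√(n/2) = 0.57 × √(86/2) = 0.57 × 6.557 = 3.738.
z_β = 3.738 − 1.960 = 1.778.
Power = Φ(1.778) = 0.962.

power ≈ 0.96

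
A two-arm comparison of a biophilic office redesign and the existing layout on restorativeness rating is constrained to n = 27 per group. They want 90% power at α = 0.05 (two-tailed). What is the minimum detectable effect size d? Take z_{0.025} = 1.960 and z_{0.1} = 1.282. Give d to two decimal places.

d_min ≈ 0.88

For two independent groups of n = 27 each: d_min = (z_{α/2} + z_β)·√(2/n).
z-sum = 1.960 + 1.282 = 3.242.
d_min = 3.242 × √(2/27) = 3.242 × 0.2722 = 0.882.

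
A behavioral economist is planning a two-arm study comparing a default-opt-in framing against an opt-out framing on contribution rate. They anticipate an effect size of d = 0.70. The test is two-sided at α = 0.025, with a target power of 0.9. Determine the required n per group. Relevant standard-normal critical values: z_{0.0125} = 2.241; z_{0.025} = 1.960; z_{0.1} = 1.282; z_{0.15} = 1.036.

n = 51 per group

For two independent groups with equal n: n = 2·((z_{α/2} + z_β) / d)².
z_{α/2} + z_β = 2.241 + 1.282 = 3.523.
n = 2 × (3.523 / 0.70)² = 2 × 5.033² = 2 × 25.33 = 50.7.
Round up to the next whole participant.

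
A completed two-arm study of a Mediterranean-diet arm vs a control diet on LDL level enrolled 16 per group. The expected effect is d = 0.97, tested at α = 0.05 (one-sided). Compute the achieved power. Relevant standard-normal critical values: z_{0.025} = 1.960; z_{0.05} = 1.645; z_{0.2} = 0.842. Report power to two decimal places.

For two equal groups, power = Φ(d·√(n/2) − z_{α}).
d·√(n/2) = 0.97 × √(16/2) = 0.97 × 2.828 = 2.744.
z_β = 2.744 − 1.645 = 1.099.
Power = Φ(1.099) = 0.864.

power ≈ 0.86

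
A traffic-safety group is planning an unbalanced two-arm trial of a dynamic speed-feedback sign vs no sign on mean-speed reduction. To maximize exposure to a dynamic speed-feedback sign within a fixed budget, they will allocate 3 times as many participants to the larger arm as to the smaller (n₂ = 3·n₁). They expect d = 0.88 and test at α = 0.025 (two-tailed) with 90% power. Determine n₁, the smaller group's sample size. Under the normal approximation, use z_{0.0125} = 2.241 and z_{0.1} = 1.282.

n₁ = 22

With allocation ratio k = n₂/n₁ = 3, Var(x̄₁−x̄₂) = σ²(1/n₁ + 1/(k·n₁)) = σ²·(k+1)/(k·n₁).
So n₁ = (1 + 1/k)·((z_{α/2} + z_β)/d)² = 1.333 × (3.523/0.88)².
n₁ = 1.333 × 16.03 = 21.4.
Round up: n₁ = 22, giving n₂ = 3 × 22 = 66.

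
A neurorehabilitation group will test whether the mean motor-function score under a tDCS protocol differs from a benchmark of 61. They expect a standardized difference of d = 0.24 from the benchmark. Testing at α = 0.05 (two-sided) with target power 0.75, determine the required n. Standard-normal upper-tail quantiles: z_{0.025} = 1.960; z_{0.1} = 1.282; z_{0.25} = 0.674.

For a one-sample test: n = ((z_{α/2} + z_β) / d)².
z_{α/2} + z_β = 1.960 + 0.674 = 2.634.
n = (2.634 / 0.24)² = 10.975² = 120.45.
Round up.

n = 121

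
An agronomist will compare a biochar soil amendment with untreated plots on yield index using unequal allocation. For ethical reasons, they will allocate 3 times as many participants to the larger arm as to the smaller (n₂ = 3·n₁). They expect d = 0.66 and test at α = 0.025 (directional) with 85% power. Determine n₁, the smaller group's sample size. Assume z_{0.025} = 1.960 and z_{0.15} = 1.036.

With allocation ratio k = n₂/n₁ = 3, Var(x̄₁−x̄₂) = σ²(1/n₁ + 1/(k·n₁)) = σ²·(k+1)/(k·n₁).
So n₁ = (1 + 1/k)·((z_{α} + z_β)/d)² = 1.333 × (2.996/0.66)².
n₁ = 1.333 × 20.61 = 27.5.
Round up: n₁ = 28, giving n₂ = 3 × 28 = 84.

n₁ = 28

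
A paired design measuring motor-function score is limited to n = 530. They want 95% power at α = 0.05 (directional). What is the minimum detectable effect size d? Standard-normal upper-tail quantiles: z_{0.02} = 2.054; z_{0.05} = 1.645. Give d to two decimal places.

d_min ≈ 0.14

For a single sample (or paired design) of n = 530: d_min = (z_{α} + z_β)/√n.
z-sum = 1.645 + 1.645 = 3.290.
d_min = 3.290 / √530 = 3.290 / 23.022 = 0.143.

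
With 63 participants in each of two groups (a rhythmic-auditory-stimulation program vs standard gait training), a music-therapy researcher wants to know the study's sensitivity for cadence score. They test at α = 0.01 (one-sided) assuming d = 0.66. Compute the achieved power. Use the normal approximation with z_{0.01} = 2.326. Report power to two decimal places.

For two equal groups, power = Φ(d·√(n/2) − z_{α}).
d·√(n/2) = 0.66 × √(63/2) = 0.66 × 5.612 = 3.704.
z_β = 3.704 − 2.326 = 1.378.
Power = Φ(1.378) = 0.916.

power ≈ 0.92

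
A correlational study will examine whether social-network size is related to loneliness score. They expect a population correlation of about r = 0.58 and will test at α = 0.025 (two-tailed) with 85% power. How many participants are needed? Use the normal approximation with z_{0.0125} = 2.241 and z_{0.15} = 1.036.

n = 28

Fisher's z: C = ½·ln((1+r)/(1−r)) = ½·ln(3.7619) = 0.6625.
n = ((z_{α/2} + z_β)/C)² + 3.
(2.241 + 1.036) / 0.6625 = 3.277 / 0.6625 = 4.946.
n = 4.946² + 3 = 24.47 + 3 = 27.5.
Round up.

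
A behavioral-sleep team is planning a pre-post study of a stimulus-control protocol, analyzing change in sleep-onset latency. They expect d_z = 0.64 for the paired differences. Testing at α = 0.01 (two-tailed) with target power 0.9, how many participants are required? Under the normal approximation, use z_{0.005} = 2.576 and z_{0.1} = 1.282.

For a paired (one-sample on differences) test: n = ((z_{α/2} + z_β) / d)².
z_{α/2} + z_β = 2.576 + 1.282 = 3.858.
n = (3.858 / 0.64)² = 6.028² = 36.34.
Round up.

n = 37 pairs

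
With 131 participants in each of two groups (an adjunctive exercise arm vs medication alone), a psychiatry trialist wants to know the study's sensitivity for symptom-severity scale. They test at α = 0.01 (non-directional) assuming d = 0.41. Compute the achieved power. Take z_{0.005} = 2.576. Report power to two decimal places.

power ≈ 0.77

For two equal groups, power = Φ(d·√(n/2) − z_{α/2}).
d·√(n/2) = 0.41 × √(131/2) = 0.41 × 8.093 = 3.318.
z_β = 3.318 − 2.576 = 0.742.
Power = Φ(0.742) = 0.771.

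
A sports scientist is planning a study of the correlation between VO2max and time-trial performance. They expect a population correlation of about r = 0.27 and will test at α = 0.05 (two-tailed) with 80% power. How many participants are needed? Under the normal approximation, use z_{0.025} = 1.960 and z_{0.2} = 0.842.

n = 106

Fisher's z: C = ½·ln((1+r)/(1−r)) = ½·ln(1.7397) = 0.2769.
n = ((z_{α/2} + z_β)/C)² + 3.
(1.960 + 0.842) / 0.2769 = 2.802 / 0.2769 = 10.119.
n = 10.119² + 3 = 102.40 + 3 = 105.4.
Round up.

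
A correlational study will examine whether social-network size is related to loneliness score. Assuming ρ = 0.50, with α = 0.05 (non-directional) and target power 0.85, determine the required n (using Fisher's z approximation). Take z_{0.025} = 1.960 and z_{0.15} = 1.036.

Fisher's z: C = ½·ln((1+r)/(1−r)) = ½·ln(3.0000) = 0.5493.
n = ((z_{α/2} + z_β)/C)² + 3.
(1.960 + 1.036) / 0.5493 = 2.996 / 0.5493 = 5.454.
n = 5.454² + 3 = 29.75 + 3 = 32.7.
Round up.

n = 33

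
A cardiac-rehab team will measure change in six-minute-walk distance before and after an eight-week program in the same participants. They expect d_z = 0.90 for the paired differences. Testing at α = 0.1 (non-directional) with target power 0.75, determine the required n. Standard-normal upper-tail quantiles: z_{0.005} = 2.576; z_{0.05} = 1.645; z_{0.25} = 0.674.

For a paired (one-sample on differences) test: n = ((z_{α/2} + z_β) / d)².
z_{α/2} + z_β = 1.645 + 0.674 = 2.319.
n = (2.319 / 0.90)² = 2.577² = 6.64.
Round up.

n = 7 pairs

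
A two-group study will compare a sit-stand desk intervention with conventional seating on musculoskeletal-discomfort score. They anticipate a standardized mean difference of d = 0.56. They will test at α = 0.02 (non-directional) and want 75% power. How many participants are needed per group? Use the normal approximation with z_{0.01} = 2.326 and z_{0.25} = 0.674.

n = 58 per group

For two independent groups with equal n: n = 2·((z_{α/2} + z_β) / d)².
z_{α/2} + z_β = 2.326 + 0.674 = 3.000.
n = 2 × (3.000 / 0.56)² = 2 × 5.357² = 2 × 28.70 = 57.4.
Round up to the next whole participant.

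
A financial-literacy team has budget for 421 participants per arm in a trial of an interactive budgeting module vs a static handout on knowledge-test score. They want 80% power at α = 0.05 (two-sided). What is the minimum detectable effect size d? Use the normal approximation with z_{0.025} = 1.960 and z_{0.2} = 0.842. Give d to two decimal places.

For two independent groups of n = 421 each: d_min = (z_{α/2} + z_β)·√(2/n).
z-sum = 1.960 + 0.842 = 2.802.
d_min = 2.802 × √(2/421) = 2.802 × 0.0689 = 0.193.

d_min ≈ 0.19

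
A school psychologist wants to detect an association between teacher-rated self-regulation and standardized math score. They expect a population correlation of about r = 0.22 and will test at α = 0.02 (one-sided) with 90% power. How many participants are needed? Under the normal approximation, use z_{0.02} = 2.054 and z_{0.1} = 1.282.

Fisher's z: C = ½·ln((1+r)/(1−r)) = ½·ln(1.5641) = 0.2237.
n = ((z_{α} + z_β)/C)² + 3.
(2.054 + 1.282) / 0.2237 = 3.336 / 0.2237 = 14.913.
n = 14.913² + 3 = 222.39 + 3 = 225.4.
Round up.

n = 226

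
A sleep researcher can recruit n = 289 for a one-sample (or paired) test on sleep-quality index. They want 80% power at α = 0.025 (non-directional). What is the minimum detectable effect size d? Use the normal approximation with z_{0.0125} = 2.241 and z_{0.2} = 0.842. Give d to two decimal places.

For a single sample (or paired design) of n = 289: d_min = (z_{α/2} + z_β)/√n.
z-sum = 2.241 + 0.842 = 3.083.
d_min = 3.083 / √289 = 3.083 / 17.000 = 0.181.

d_min ≈ 0.18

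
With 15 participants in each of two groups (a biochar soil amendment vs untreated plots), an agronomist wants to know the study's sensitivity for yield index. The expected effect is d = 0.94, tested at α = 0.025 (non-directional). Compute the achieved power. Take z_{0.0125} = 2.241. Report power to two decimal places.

For two equal groups, power = Φ(d·√(n/2) − z_{α/2}).
d·√(n/2) = 0.94 × √(15/2) = 0.94 × 2.739 = 2.574.
z_β = 2.574 − 2.241 = 0.333.
Power = Φ(0.333) = 0.631.

power ≈ 0.63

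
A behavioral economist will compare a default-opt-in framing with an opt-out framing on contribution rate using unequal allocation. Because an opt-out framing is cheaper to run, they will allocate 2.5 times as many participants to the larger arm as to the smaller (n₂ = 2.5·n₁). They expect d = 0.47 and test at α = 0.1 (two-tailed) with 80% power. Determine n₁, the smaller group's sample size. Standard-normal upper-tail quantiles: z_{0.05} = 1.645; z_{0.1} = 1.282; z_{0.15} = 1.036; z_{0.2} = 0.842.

With allocation ratio k = n₂/n₁ = 2.5, Var(x̄₁−x̄₂) = σ²(1/n₁ + 1/(k·n₁)) = σ²·(k+1)/(k·n₁).
So n₁ = (1 + 1/k)·((z_{α/2} + z_β)/d)² = 1.400 × (2.487/0.47)².
n₁ = 1.400 × 28.00 = 39.2.
Round up: n₁ = 40, giving n₂ = 2.5 × 40 = 100.

n₁ = 40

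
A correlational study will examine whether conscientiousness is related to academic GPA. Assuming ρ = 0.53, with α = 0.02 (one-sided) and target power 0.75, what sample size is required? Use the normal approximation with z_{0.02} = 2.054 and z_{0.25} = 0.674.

n = 25

Fisher's z: C = ½·ln((1+r)/(1−r)) = ½·ln(3.2553) = 0.5901.
n = ((z_{α} + z_β)/C)² + 3.
(2.054 + 0.674) / 0.5901 = 2.728 / 0.5901 = 4.623.
n = 4.623² + 3 = 21.37 + 3 = 24.4.
Round up.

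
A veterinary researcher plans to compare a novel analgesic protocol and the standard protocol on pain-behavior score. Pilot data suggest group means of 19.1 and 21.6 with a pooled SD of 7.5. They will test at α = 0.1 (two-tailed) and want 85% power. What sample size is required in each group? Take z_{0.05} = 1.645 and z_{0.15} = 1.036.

n = 130 per group

Cohen's d = |M₁ − M₂| / SD_pooled = |19.1 − 21.6| / 7.5 = 2.5 / 7.5 = 0.333.
For two independent groups with equal n: n = 2·((z_{α/2} + z_β) / d)².
z_{α/2} + z_β = 1.645 + 1.036 = 2.681.
n = 2 × (2.681 / 0.333)² = 2 × 8.051² = 2 × 64.82 = 129.6.
Round up to the next whole participant.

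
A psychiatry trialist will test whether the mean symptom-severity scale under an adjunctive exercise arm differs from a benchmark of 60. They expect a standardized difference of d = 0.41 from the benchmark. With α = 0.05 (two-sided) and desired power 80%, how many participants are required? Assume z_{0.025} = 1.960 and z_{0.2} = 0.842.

n = 47

For a one-sample test: n = ((z_{α/2} + z_β) / d)².
z_{α/2} + z_β = 1.960 + 0.842 = 2.802.
n = (2.802 / 0.41)² = 6.834² = 46.71.
Round up.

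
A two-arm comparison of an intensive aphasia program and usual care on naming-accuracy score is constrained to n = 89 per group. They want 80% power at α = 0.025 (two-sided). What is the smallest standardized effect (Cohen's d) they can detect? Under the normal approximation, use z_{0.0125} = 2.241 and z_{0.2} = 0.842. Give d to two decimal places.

d_min ≈ 0.46

For two independent groups of n = 89 each: d_min = (z_{α/2} + z_β)·√(2/n).
z-sum = 2.241 + 0.842 = 3.083.
d_min = 3.083 × √(2/89) = 3.083 × 0.1499 = 0.462.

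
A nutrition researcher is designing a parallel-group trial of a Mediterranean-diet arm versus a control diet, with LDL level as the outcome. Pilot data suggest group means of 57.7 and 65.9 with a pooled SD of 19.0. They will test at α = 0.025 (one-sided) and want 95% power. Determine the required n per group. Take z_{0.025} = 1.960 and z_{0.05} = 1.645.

Cohen's d = |M₁ − M₂| / SD_pooled = |57.7 − 65.9| / 19.0 = 8.2 / 19.0 = 0.432.
For two independent groups with equal n: n = 2·((z_{α} + z_β) / d)².
z_{α} + z_β = 1.960 + 1.645 = 3.605.
n = 2 × (3.605 / 0.432)² = 2 × 8.345² = 2 × 69.64 = 139.3.
Round up to the next whole participant.

n = 140 per group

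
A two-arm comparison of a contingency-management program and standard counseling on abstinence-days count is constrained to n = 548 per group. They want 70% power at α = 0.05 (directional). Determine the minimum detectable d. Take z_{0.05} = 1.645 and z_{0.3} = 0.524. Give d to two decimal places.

For two independent groups of n = 548 each: d_min = (z_{α} + z_β)·√(2/n).
z-sum = 1.645 + 0.524 = 2.169.
d_min = 2.169 × √(2/548) = 2.169 × 0.0604 = 0.131.

d_min ≈ 0.13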